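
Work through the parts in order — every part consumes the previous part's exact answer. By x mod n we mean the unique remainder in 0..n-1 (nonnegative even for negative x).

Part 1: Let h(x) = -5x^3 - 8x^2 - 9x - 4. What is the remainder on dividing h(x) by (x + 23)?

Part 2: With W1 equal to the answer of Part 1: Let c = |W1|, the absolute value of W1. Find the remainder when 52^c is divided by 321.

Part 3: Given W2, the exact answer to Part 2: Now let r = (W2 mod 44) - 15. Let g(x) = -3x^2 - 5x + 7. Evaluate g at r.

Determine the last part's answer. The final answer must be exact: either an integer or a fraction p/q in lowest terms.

-565

Part 1: remainder = value at the root: -5*(-23)^3 - 8*(-23)^2 - 9*(-23)^1 - 4 = (60835) + (-4232) + (207) + (-4) = 56806; answer 56806
Part 2: W1 = 56806; c = 56806; squarings mod 321: 52^1=52, 52^2=136, 52^4=199, 52^8=118, 52^16=121, 52^32=196, 52^64=217, 52^128=223, 52^256=295, 52^512=34, 52^1024=193, 52^2048=13, 52^4096=169, 52^8192=313, 52^16384=64, 52^32768=244; 52^56806 = 52^2 * 52^4 * 52^32 * 52^64 * 52^128 * 52^256 * 52^1024 * 52^2048 * 52^4096 * 52^16384 * 52^32768 = 160 (mod 321); answer 160
Part 3: W2 = 160; r = 13; -3*(13)^2 - 5*(13)^1 + 7 = (-507) + (-65) + (7) = -565; answer -565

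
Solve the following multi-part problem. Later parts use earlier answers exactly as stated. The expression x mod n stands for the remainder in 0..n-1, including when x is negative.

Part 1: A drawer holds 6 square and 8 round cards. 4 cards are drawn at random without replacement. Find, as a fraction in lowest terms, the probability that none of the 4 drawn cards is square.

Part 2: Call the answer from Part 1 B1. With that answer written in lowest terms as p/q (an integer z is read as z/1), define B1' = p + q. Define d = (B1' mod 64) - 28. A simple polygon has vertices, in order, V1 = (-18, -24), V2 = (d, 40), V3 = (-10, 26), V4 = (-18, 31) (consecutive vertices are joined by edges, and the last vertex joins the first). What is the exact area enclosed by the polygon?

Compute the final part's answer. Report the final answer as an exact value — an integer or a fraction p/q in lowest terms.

Part 1: total draws C(14,4) = 1001; favorable C(8,4) = 70; P = 10/143; answer 10/143
Part 2: B1 = 10/143; threaded value p + q = 153; d = -3; cross terms: (-18*40 - -3*-24)=-792, (-3*26 - -10*40)=322, (-10*31 - -18*26)=158, (-18*-24 - -18*31)=990; twice the area = |678| = 678; area = 339; answer 339

339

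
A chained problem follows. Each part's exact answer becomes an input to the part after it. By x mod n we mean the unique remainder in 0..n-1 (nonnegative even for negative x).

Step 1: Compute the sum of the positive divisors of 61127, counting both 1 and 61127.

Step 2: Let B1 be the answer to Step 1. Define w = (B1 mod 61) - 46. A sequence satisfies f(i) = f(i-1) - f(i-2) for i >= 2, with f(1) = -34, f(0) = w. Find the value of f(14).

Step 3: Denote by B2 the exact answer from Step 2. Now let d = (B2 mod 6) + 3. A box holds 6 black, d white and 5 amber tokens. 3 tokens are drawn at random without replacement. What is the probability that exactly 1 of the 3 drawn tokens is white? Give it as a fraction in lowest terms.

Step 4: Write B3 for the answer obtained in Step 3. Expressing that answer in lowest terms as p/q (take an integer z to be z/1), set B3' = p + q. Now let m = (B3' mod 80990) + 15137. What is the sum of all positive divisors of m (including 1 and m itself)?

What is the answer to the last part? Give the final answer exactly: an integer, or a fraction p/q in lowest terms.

30240

Step 1: 61127 = 11 * 5557; sigma = (1 + 11) * (1 + 5557) = 12 * 5558 = 66696; answer 66696
Step 2: B1 = 66696; w = -23; f(2) = 1*(-34) - 1*(-23) = -11; iterating: f(2)=-11, f(3)=23, f(4)=34, f(5)=11, f(6)=-23, f(7)=-34, f(8)=-11, f(9)=23, f(10)=34, f(11)=11, f(12)=-23, f(13)=-34, f(14)=-11; answer -11
Step 3: B2 = -11; d = 4; total draws C(15,3) = 455; favorable C(4,1)*C(11,2) = 220; P = 44/91; answer 44/91
Step 4: B3 = 44/91; threaded value p + q = 135; m = 15272; 15272 = 2^3 * 23 * 83; sigma = (1 + 2 + 4 + 8) * (1 + 23) * (1 + 83) = 15 * 24 * 84 = 30240; answer 30240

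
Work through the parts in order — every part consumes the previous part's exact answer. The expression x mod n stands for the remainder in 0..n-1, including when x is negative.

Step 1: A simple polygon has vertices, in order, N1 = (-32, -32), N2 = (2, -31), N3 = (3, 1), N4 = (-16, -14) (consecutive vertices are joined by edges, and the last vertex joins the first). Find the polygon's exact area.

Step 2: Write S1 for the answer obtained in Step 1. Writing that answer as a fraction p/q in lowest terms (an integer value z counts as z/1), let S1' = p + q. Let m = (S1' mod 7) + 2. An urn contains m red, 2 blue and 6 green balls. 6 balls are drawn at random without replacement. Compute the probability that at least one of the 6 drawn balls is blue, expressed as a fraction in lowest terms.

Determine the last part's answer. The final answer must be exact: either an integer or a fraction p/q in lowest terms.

Step 1: cross terms: (-32*-31 - 2*-32)=1056, (2*1 - 3*-31)=95, (3*-14 - -16*1)=-26, (-16*-32 - -32*-14)=64; twice the area = |1189| = 1189; area = 1189/2; answer 1189/2
Step 2: S1 = 1189/2; threaded value p + q = 1191; m = 3; total draws C(11,6) = 462; complement C(9,6) = 84; favorable 462 - 84 = 378; P = 9/11; answer 9/11

9/11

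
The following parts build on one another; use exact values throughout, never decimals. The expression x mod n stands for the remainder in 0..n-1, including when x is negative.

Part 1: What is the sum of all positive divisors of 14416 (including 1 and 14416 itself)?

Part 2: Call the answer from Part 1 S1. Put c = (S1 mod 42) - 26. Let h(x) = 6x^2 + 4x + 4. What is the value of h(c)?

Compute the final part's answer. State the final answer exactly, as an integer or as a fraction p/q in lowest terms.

Part 1: 14416 = 2^4 * 17 * 53; sigma = (1 + 2 + 4 + 8 + 16) * (1 + 17) * (1 + 53) = 31 * 18 * 54 = 30132; answer 30132
Part 2: S1 = 30132; c = -8; 6*(-8)^2 + 4*(-8)^1 + 4 = (384) + (-32) + (4) = 356; answer 356

356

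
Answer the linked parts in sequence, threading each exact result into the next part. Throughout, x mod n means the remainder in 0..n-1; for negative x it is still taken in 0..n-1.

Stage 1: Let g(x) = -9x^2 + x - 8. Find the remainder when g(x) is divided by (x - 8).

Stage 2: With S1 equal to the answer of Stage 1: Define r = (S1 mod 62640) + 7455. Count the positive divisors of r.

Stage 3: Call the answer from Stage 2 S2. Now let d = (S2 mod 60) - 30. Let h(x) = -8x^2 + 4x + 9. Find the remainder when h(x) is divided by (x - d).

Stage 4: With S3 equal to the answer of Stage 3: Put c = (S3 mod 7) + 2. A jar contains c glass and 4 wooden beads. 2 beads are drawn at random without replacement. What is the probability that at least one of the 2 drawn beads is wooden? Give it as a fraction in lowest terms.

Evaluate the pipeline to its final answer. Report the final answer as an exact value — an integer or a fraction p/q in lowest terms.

Stage 1: remainder = value at the root: -9*(8)^2 + 1*(8)^1 - 8 = (-576) + (8) + (-8) = -576; answer -576
Stage 2: S1 = -576; r = 69519; 69519 = 3 * 23173; number of divisors = (1+1) * (1+1) = 4; answer 4
Stage 3: S2 = 4; d = -26; remainder = value at the root: -8*(-26)^2 + 4*(-26)^1 + 9 = (-5408) + (-104) + (9) = -5503; answer -5503
Stage 4: S3 = -5503; c = 8; total draws C(12,2) = 66; complement C(8,2) = 28; favorable 66 - 28 = 38; P = 19/33; answer 19/33

19/33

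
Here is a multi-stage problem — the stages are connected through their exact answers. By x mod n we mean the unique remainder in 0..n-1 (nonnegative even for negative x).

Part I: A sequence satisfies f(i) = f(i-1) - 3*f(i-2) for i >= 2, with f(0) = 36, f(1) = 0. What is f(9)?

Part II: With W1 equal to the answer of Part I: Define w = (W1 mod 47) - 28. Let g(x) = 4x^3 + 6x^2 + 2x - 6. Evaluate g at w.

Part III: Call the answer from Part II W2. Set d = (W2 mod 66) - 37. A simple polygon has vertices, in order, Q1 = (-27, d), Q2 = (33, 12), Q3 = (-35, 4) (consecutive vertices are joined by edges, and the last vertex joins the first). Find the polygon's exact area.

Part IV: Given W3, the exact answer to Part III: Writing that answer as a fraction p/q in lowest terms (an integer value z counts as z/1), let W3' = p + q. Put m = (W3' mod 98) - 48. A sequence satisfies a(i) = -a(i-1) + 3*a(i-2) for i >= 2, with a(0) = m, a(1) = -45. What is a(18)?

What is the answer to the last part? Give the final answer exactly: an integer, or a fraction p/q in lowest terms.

1842831

Part I: f(2) = 1*(0) - 3*(36) = -108; iterating: f(2)=-108, f(3)=-108, f(4)=216, f(5)=540, f(6)=-108, f(7)=-1728, f(8)=-1404, f(9)=3780; answer 3780
Part II: W1 = 3780; w = -8; 4*(-8)^3 + 6*(-8)^2 + 2*(-8)^1 - 6 = (-2048) + (384) + (-16) + (-6) = -1686; answer -1686
Part III: W2 = -1686; d = -7; cross terms: (-27*12 - 33*-7)=-93, (33*4 - -35*12)=552, (-35*-7 - -27*4)=353; twice the area = |812| = 812; area = 406; answer 406
Part IV: W3 = 406; threaded value p + q = 407; m = -33; a(2) = -1*(-45) + 3*(-33) = -54; iterating: a(2)=-54, a(3)=-81, a(4)=-81, a(5)=-162, a(6)=-81, a(7)=-405, a(8)=162, a(9)=-1377, a(10)=1863, a(11)=-5994, a(12)=11583, a(13)=-29565, a(14)=64314, a(15)=-153009, a(16)=345951, a(17)=-804978, a(18)=1842831; answer 1842831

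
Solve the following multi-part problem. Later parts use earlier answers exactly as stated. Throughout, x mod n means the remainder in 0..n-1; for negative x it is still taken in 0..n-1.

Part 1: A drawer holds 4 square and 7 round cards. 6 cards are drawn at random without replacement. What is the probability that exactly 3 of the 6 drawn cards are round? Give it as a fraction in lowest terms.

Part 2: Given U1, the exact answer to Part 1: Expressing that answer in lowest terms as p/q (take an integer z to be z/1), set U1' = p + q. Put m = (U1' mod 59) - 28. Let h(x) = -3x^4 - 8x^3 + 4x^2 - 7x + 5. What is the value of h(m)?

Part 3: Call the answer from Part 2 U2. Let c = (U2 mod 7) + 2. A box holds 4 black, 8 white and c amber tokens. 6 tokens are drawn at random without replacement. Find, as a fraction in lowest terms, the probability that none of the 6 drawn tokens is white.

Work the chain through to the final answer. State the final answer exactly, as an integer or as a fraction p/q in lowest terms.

11/646

Part 1: total draws C(11,6) = 462; favorable C(7,3)*C(4,3) = 140; P = 10/33; answer 10/33
Part 2: U1 = 10/33; threaded value p + q = 43; m = 15; -3*(15)^4 - 8*(15)^3 + 4*(15)^2 - 7*(15)^1 + 5 = (-151875) + (-27000) + (900) + (-105) + (5) = -178075; answer -178075
Part 3: U2 = -178075; c = 7; total draws C(19,6) = 27132; favorable C(11,6) = 462; P = 11/646; answer 11/646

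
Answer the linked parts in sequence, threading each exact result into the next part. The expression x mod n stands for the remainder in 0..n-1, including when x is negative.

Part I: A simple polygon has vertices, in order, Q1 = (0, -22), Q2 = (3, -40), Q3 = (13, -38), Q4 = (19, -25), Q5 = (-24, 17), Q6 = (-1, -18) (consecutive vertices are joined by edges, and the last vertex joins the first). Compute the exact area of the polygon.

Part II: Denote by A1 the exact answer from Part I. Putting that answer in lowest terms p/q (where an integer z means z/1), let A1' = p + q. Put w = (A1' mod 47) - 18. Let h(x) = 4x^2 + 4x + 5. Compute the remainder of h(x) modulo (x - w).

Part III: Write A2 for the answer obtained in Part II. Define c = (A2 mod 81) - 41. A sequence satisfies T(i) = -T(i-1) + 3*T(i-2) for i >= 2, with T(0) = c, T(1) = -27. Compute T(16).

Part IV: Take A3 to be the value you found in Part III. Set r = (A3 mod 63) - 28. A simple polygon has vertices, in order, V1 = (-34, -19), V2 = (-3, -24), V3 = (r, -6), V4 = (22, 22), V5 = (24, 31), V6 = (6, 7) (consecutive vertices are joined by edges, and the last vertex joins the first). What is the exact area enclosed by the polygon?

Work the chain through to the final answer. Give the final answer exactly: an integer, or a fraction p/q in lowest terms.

Part I: cross terms: (0*-40 - 3*-22)=66, (3*-38 - 13*-40)=406, (13*-25 - 19*-38)=397, (19*17 - -24*-25)=-277, (-24*-18 - -1*17)=449, (-1*-22 - 0*-18)=22; twice the area = |1063| = 1063; area = 1063/2; answer 1063/2
Part II: A1 = 1063/2; threaded value p + q = 1065; w = 13; remainder = value at the root: 4*(13)^2 + 4*(13)^1 + 5 = (676) + (52) + (5) = 733; answer 733
Part III: A2 = 733; c = -37; T(2) = -1*(-27) + 3*(-37) = -84; iterating: T(2)=-84, T(3)=3, T(4)=-255, T(5)=264, T(6)=-1029, T(7)=1821, T(8)=-4908, T(9)=10371, T(10)=-25095, T(11)=56208, T(12)=-131493, T(13)=300117, T(14)=-694596, T(15)=1594947, T(16)=-3678735; answer -3678735
Part IV: A3 = -3678735; r = -4; cross terms: (-34*-24 - -3*-19)=759, (-3*-6 - -4*-24)=-78, (-4*22 - 22*-6)=44, (22*31 - 24*22)=154, (24*7 - 6*31)=-18, (6*-19 - -34*7)=124; twice the area = |985| = 985; area = 985/2; answer 985/2

985/2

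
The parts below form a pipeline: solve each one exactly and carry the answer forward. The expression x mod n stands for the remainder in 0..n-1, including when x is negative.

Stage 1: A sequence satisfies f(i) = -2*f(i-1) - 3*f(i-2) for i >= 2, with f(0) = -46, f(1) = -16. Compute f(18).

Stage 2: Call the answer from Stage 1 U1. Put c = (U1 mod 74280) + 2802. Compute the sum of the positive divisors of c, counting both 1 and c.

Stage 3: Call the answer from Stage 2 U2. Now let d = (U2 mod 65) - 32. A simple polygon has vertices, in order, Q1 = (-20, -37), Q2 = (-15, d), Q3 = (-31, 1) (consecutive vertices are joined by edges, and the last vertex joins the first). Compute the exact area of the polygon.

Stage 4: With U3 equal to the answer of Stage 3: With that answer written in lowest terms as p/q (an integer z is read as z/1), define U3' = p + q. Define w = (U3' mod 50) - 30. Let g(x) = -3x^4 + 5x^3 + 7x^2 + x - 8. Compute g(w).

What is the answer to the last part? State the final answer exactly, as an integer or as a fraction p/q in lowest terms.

-2558738

Stage 1: f(2) = -2*(-16) - 3*(-46) = 170; iterating: f(2)=170, f(3)=-292, f(4)=74, f(5)=728, f(6)=-1678, f(7)=1172, f(8)=2690, f(9)=-8896, f(10)=9722, f(11)=7244, f(12)=-43654, f(13)=65576, f(14)=-190, f(15)=-196348, f(16)=393266, f(17)=-197488, f(18)=-784822; answer -784822
Stage 2: U1 = -784822; c = 35060; 35060 = 2^2 * 5 * 1753; sigma = (1 + 2 + 4) * (1 + 5) * (1 + 1753) = 7 * 6 * 1754 = 73668; answer 73668
Stage 3: U2 = 73668; d = -9; cross terms: (-20*-9 - -15*-37)=-375, (-15*1 - -31*-9)=-294, (-31*-37 - -20*1)=1167; twice the area = |498| = 498; area = 249; answer 249
Stage 4: U3 = 249; threaded value p + q = 250; w = -30; -3*(-30)^4 + 5*(-30)^3 + 7*(-30)^2 + 1*(-30)^1 - 8 = (-2430000) + (-135000) + (6300) + (-30) + (-8) = -2558738; answer -2558738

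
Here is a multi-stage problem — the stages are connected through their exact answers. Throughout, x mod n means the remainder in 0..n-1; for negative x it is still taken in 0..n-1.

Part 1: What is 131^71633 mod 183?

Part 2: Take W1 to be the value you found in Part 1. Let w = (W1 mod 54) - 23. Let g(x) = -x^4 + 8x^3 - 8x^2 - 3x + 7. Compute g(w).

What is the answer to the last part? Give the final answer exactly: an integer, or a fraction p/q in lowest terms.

Part 1: squarings mod 183: 131^1=131, 131^2=142, 131^4=34, 131^8=58, 131^16=70, 131^32=142, 131^64=34, 131^128=58, 131^256=70, 131^512=142, 131^1024=34, 131^2048=58, 131^4096=70, 131^8192=142, 131^16384=34, 131^32768=58, 131^65536=70; 131^71633 = 131^1 * 131^16 * 131^64 * 131^128 * 131^256 * 131^512 * 131^1024 * 131^4096 * 131^65536 = 119 (mod 183); answer 119
Part 2: W1 = 119; w = -12; -1*(-12)^4 + 8*(-12)^3 - 8*(-12)^2 - 3*(-12)^1 + 7 = (-20736) + (-13824) + (-1152) + (36) + (7) = -35669; answer -35669

-35669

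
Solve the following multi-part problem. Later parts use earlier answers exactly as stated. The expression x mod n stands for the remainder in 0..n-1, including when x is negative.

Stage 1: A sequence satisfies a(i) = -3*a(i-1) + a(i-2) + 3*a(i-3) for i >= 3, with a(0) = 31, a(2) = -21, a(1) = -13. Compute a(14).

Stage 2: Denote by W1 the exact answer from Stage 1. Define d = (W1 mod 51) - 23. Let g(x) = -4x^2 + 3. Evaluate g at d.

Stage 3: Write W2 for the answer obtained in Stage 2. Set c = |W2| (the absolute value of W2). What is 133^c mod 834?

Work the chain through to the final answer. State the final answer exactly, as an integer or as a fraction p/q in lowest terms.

187

Stage 1: a(3) = -3*(-21) + 1*(-13) + 3*(31) = 143; iterating: a(3)=143, a(4)=-489, a(5)=1547, a(6)=-4701, a(7)=14183, a(8)=-42609, a(9)=127907, a(10)=-383781, a(11)=1151423, a(12)=-3454329, a(13)=10363067, a(14)=-31089261; answer -31089261
Stage 2: W1 = -31089261; d = 10; -4*(10)^2 + 3 = (-400) + (3) = -397; answer -397
Stage 3: W2 = -397; c = 397; squarings mod 834: 133^1=133, 133^2=175, 133^4=601, 133^8=79, 133^16=403, 133^32=613, 133^64=469, 133^128=619, 133^256=355; 133^397 = 133^1 * 133^4 * 133^8 * 133^128 * 133^256 = 187 (mod 834); answer 187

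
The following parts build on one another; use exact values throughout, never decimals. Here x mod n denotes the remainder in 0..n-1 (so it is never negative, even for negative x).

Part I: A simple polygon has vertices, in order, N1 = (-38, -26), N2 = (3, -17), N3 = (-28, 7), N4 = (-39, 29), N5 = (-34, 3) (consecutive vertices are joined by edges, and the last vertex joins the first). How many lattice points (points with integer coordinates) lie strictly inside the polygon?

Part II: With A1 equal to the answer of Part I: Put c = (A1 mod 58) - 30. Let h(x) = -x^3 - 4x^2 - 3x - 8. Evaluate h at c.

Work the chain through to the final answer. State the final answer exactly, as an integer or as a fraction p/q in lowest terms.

-800

Part I: cross terms: (-38*-17 - 3*-26)=724, (3*7 - -28*-17)=-455, (-28*29 - -39*7)=-539, (-39*3 - -34*29)=869, (-34*-26 - -38*3)=998; twice the area = |1597| = 1597; area = 1597/2; boundary points = 1 + 1 + 11 + 1 + 1 = 15; strictly interior points = area - boundary/2 + 1 = 792; answer 792
Part II: A1 = 792; c = 8; -1*(8)^3 - 4*(8)^2 - 3*(8)^1 - 8 = (-512) + (-256) + (-24) + (-8) = -800; answer -800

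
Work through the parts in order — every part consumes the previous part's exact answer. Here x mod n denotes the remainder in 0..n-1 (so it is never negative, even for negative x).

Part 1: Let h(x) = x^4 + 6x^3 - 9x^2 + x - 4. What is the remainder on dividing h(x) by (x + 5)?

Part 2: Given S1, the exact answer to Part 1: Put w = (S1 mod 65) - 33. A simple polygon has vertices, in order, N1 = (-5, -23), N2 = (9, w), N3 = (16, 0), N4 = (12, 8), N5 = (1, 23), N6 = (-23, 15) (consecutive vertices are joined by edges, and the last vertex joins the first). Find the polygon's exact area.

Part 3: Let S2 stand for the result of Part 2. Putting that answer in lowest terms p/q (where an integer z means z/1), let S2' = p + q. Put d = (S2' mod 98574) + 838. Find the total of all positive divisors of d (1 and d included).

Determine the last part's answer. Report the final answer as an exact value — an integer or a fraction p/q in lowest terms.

2634

Part 1: remainder = value at the root: 1*(-5)^4 + 6*(-5)^3 - 9*(-5)^2 + 1*(-5)^1 - 4 = (625) + (-750) + (-225) + (-5) + (-4) = -359; answer -359
Part 2: S1 = -359; w = -2; cross terms: (-5*-2 - 9*-23)=217, (9*0 - 16*-2)=32, (16*8 - 12*0)=128, (12*23 - 1*8)=268, (1*15 - -23*23)=544, (-23*-23 - -5*15)=604; twice the area = |1793| = 1793; area = 1793/2; answer 1793/2
Part 3: S2 = 1793/2; threaded value p + q = 1795; d = 2633; 2633 is prime, so its only divisors are 1 and 2633; sigma = 1 + 2633 = 2634; answer 2634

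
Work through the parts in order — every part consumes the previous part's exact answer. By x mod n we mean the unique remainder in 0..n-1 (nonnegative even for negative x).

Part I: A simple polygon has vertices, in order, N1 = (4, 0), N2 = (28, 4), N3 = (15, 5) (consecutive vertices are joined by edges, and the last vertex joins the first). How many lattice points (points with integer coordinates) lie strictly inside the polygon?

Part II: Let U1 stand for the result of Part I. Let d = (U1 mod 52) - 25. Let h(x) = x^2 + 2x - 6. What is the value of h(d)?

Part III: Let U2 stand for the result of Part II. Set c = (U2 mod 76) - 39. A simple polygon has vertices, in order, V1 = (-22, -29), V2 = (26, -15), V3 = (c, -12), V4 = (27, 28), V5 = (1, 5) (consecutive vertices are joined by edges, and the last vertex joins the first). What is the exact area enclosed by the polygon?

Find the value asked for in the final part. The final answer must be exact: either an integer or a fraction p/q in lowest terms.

Part I: cross terms: (4*4 - 28*0)=16, (28*5 - 15*4)=80, (15*0 - 4*5)=-20; twice the area = |76| = 76; area = 38; boundary points = 4 + 1 + 1 = 6; strictly interior points = area - boundary/2 + 1 = 36; answer 36
Part II: U1 = 36; d = 11; 1*(11)^2 + 2*(11)^1 - 6 = (121) + (22) + (-6) = 137; answer 137
Part III: U2 = 137; c = 22; cross terms: (-22*-15 - 26*-29)=1084, (26*-12 - 22*-15)=18, (22*28 - 27*-12)=940, (27*5 - 1*28)=107, (1*-29 - -22*5)=81; twice the area = |2230| = 2230; area = 1115; answer 1115

1115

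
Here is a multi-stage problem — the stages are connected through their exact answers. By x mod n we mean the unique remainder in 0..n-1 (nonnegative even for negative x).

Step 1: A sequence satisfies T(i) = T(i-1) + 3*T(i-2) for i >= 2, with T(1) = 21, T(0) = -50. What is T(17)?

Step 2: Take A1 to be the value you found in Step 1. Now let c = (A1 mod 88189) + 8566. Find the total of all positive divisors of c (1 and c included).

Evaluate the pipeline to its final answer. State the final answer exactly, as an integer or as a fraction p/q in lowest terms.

37268

Step 1: T(2) = 1*(21) + 3*(-50) = -129; iterating: T(2)=-129, T(3)=-66, T(4)=-453, T(5)=-651, T(6)=-2010, T(7)=-3963, T(8)=-9993, T(9)=-21882, T(10)=-51861, T(11)=-117507, T(12)=-273090, T(13)=-625611, T(14)=-1444881, T(15)=-3321714, T(16)=-7656357, T(17)=-17621499; answer -17621499
Step 2: A1 = -17621499; c = 24867; 24867 = 3^4 * 307; sigma = (1 + 3 + 9 + 27 + 81) * (1 + 307) = 121 * 308 = 37268; answer 37268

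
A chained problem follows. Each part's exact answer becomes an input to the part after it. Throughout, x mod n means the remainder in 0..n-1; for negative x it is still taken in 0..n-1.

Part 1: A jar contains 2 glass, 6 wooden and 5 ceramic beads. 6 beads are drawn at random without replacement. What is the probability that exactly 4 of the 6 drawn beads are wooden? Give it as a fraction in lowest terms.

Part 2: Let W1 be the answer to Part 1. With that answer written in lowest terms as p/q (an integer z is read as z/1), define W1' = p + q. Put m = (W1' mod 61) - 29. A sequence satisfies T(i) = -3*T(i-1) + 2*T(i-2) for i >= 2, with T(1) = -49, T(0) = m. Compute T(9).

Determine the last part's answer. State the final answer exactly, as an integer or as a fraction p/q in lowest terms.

-806953

Part 1: total draws C(13,6) = 1716; favorable C(6,4)*C(7,2) = 315; P = 105/572; answer 105/572
Part 2: W1 = 105/572; threaded value p + q = 677; m = -23; T(2) = -3*(-49) + 2*(-23) = 101; iterating: T(2)=101, T(3)=-401, T(4)=1405, T(5)=-5017, T(6)=17861, T(7)=-63617, T(8)=226573, T(9)=-806953; answer -806953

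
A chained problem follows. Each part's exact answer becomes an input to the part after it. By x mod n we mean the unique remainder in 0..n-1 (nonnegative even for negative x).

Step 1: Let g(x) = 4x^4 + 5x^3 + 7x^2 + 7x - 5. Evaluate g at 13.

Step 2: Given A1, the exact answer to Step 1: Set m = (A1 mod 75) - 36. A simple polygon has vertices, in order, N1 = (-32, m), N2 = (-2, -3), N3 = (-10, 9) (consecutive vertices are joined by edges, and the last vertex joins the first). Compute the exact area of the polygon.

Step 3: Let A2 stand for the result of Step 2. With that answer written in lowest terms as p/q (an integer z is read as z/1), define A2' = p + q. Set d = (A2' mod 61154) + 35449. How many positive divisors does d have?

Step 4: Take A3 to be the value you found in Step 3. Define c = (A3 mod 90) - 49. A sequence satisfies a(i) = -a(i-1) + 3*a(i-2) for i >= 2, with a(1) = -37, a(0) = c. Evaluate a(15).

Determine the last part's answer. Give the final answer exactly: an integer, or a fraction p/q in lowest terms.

1234055

Step 1: 4*(13)^4 + 5*(13)^3 + 7*(13)^2 + 7*(13)^1 - 5 = (114244) + (10985) + (1183) + (91) + (-5) = 126498; answer 126498
Step 2: A1 = 126498; m = 12; cross terms: (-32*-3 - -2*12)=120, (-2*9 - -10*-3)=-48, (-10*12 - -32*9)=168; twice the area = |240| = 240; area = 120; answer 120
Step 3: A2 = 120; threaded value p + q = 121; d = 35570; 35570 = 2 * 5 * 3557; number of divisors = (1+1) * (1+1) * (1+1) = 8; answer 8
Step 4: A3 = 8; c = -41; a(2) = -1*(-37) + 3*(-41) = -86; iterating: a(2)=-86, a(3)=-25, a(4)=-233, a(5)=158, a(6)=-857, a(7)=1331, a(8)=-3902, a(9)=7895, a(10)=-19601, a(11)=43286, a(12)=-102089, a(13)=231947, a(14)=-538214, a(15)=1234055; answer 1234055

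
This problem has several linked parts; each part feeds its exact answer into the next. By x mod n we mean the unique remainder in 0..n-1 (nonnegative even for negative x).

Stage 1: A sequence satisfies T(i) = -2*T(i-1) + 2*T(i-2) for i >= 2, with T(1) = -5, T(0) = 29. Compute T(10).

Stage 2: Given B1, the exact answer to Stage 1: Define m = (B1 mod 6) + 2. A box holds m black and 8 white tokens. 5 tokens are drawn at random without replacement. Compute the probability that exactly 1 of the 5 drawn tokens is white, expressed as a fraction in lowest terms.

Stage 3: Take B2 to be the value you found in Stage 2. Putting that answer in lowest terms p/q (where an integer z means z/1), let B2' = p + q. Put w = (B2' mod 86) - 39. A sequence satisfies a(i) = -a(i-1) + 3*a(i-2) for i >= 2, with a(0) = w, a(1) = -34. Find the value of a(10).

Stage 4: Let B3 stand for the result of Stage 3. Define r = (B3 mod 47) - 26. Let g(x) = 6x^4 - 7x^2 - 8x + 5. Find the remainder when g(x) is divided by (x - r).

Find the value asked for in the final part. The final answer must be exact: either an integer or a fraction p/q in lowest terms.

86916

Stage 1: T(2) = -2*(-5) + 2*(29) = 68; iterating: T(2)=68, T(3)=-146, T(4)=428, T(5)=-1148, T(6)=3152, T(7)=-8600, T(8)=23504, T(9)=-64208, T(10)=175424; answer 175424
Stage 2: B1 = 175424; m = 4; total draws C(12,5) = 792; favorable C(8,1)*C(4,4) = 8; P = 1/99; answer 1/99
Stage 3: B2 = 1/99; threaded value p + q = 100; w = -25; a(2) = -1*(-34) + 3*(-25) = -41; iterating: a(2)=-41, a(3)=-61, a(4)=-62, a(5)=-121, a(6)=-65, a(7)=-298, a(8)=103, a(9)=-997, a(10)=1306; answer 1306
Stage 4: B3 = 1306; r = 11; remainder = value at the root: 6*(11)^4 - 7*(11)^2 - 8*(11)^1 + 5 = (87846) + (-847) + (-88) + (5) = 86916; answer 86916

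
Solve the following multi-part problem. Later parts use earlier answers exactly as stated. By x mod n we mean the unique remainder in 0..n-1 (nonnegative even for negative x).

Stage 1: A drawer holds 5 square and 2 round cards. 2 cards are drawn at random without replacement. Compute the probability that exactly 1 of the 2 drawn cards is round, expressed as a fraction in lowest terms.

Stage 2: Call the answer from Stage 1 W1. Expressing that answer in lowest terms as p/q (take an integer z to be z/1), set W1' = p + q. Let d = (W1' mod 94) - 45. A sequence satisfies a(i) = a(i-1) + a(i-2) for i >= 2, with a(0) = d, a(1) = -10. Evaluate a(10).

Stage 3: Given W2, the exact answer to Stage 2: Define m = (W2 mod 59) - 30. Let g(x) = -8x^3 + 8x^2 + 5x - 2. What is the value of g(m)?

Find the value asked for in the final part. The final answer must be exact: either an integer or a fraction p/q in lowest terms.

-1412

Stage 1: total draws C(7,2) = 21; favorable C(2,1)*C(5,1) = 10; P = 10/21; answer 10/21
Stage 2: W1 = 10/21; threaded value p + q = 31; d = -14; a(2) = 1*(-10) + 1*(-14) = -24; iterating: a(2)=-24, a(3)=-34, a(4)=-58, a(5)=-92, a(6)=-150, a(7)=-242, a(8)=-392, a(9)=-634, a(10)=-1026; answer -1026
Stage 3: W2 = -1026; m = 6; -8*(6)^3 + 8*(6)^2 + 5*(6)^1 - 2 = (-1728) + (288) + (30) + (-2) = -1412; answer -1412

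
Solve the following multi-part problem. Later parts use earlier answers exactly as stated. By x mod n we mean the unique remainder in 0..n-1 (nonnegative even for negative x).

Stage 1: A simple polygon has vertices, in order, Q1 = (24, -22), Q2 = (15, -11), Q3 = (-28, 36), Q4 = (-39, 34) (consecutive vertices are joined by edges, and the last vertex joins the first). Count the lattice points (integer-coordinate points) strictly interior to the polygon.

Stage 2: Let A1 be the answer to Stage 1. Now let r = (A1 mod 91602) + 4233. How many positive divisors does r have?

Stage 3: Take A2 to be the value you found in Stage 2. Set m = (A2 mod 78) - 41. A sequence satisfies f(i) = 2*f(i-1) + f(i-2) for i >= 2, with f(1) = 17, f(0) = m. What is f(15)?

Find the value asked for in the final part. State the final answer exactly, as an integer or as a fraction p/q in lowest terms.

Stage 1: cross terms: (24*-11 - 15*-22)=66, (15*36 - -28*-11)=232, (-28*34 - -39*36)=452, (-39*-22 - 24*34)=42; twice the area = |792| = 792; area = 396; boundary points = 1 + 1 + 1 + 7 = 10; strictly interior points = area - boundary/2 + 1 = 392; answer 392
Stage 2: A1 = 392; r = 4625; 4625 = 5^3 * 37; number of divisors = (3+1) * (1+1) = 8; answer 8
Stage 3: A2 = 8; m = -33; f(2) = 2*(17) + 1*(-33) = 1; iterating: f(2)=1, f(3)=19, f(4)=39, f(5)=97, f(6)=233, f(7)=563, f(8)=1359, f(9)=3281, f(10)=7921, f(11)=19123, f(12)=46167, f(13)=111457, f(14)=269081, f(15)=649619; answer 649619

649619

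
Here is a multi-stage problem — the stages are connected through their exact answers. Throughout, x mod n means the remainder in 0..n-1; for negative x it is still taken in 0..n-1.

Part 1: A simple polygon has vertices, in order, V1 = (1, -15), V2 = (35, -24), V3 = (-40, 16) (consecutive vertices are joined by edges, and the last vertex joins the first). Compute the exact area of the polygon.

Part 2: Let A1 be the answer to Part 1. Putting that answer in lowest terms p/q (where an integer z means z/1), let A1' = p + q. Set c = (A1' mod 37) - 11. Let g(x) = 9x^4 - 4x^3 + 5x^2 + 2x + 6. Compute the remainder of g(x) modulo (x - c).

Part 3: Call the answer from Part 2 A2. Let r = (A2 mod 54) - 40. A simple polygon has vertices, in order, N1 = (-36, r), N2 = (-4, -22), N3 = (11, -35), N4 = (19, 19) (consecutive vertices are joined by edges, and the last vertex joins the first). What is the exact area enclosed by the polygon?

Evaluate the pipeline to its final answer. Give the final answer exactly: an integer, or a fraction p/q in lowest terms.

Part 1: cross terms: (1*-24 - 35*-15)=501, (35*16 - -40*-24)=-400, (-40*-15 - 1*16)=584; twice the area = |685| = 685; area = 685/2; answer 685/2
Part 2: A1 = 685/2; threaded value p + q = 687; c = 10; remainder = value at the root: 9*(10)^4 - 4*(10)^3 + 5*(10)^2 + 2*(10)^1 + 6 = (90000) + (-4000) + (500) + (20) + (6) = 86526; answer 86526
Part 3: A2 = 86526; r = -22; cross terms: (-36*-22 - -4*-22)=704, (-4*-35 - 11*-22)=382, (11*19 - 19*-35)=874, (19*-22 - -36*19)=266; twice the area = |2226| = 2226; area = 1113; answer 1113

1113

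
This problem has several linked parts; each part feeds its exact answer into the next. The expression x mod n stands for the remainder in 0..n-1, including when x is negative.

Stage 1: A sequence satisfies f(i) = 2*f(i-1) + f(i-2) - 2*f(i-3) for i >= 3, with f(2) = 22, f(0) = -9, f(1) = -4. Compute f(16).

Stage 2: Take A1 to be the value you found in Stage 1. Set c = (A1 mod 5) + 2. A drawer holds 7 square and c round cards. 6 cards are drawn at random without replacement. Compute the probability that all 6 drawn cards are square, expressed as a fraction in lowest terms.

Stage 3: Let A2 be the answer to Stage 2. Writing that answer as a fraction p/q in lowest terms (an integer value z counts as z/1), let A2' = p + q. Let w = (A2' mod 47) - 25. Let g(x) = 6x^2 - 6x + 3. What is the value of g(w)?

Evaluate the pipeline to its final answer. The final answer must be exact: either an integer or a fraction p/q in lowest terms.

Stage 1: f(3) = 2*(22) + 1*(-4) - 2*(-9) = 58; iterating: f(3)=58, f(4)=146, f(5)=306, f(6)=642, f(7)=1298, f(8)=2626, f(9)=5266, f(10)=10562, f(11)=21138, f(12)=42306, f(13)=84626, f(14)=169282, f(15)=338578, f(16)=677186; answer 677186
Stage 2: A1 = 677186; c = 3; total draws C(10,6) = 210; favorable C(7,6) = 7; P = 1/30; answer 1/30
Stage 3: A2 = 1/30; threaded value p + q = 31; w = 6; 6*(6)^2 - 6*(6)^1 + 3 = (216) + (-36) + (3) = 183; answer 183

183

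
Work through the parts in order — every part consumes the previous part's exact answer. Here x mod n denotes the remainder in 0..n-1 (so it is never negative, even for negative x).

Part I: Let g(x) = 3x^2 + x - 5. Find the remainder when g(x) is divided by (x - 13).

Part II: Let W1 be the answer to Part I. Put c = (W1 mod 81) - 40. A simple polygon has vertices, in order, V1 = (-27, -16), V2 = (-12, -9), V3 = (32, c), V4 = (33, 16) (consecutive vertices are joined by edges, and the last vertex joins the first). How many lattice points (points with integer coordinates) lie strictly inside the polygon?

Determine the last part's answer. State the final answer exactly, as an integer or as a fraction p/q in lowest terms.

622

Part I: remainder = value at the root: 3*(13)^2 + 1*(13)^1 - 5 = (507) + (13) + (-5) = 515; answer 515
Part II: W1 = 515; c = -11; cross terms: (-27*-9 - -12*-16)=51, (-12*-11 - 32*-9)=420, (32*16 - 33*-11)=875, (33*-16 - -27*16)=-96; twice the area = |1250| = 1250; area = 625; boundary points = 1 + 2 + 1 + 4 = 8; strictly interior points = area - boundary/2 + 1 = 622; answer 622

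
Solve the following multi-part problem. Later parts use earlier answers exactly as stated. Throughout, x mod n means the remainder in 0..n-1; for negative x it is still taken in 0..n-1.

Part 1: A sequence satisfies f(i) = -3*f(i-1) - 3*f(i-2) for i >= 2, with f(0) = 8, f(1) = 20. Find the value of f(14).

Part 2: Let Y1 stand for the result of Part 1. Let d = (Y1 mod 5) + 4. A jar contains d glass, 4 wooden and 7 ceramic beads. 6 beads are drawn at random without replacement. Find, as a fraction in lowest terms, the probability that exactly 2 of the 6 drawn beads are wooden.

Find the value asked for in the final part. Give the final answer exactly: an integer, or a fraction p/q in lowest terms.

195/646

Part 1: f(2) = -3*(20) - 3*(8) = -84; iterating: f(2)=-84, f(3)=192, f(4)=-324, f(5)=396, f(6)=-216, f(7)=-540, f(8)=2268, f(9)=-5184, f(10)=8748, f(11)=-10692, f(12)=5832, f(13)=14580, f(14)=-61236; answer -61236
Part 2: Y1 = -61236; d = 8; total draws C(19,6) = 27132; favorable C(4,2)*C(15,4) = 8190; P = 195/646; answer 195/646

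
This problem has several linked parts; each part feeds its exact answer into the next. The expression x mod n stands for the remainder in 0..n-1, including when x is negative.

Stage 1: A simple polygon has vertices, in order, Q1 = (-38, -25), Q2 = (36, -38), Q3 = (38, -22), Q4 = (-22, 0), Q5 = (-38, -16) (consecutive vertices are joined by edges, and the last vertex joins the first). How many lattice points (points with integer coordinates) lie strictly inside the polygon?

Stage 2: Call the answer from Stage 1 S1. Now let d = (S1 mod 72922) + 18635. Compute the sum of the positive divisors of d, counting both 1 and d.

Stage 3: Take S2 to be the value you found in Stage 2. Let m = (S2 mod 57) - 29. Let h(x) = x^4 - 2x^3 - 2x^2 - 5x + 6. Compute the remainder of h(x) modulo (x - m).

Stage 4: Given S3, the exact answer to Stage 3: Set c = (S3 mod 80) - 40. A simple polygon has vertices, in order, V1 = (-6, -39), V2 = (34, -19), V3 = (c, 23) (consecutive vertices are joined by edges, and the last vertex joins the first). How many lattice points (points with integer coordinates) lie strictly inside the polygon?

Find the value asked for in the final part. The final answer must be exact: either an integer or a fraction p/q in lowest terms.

Stage 1: cross terms: (-38*-38 - 36*-25)=2344, (36*-22 - 38*-38)=652, (38*0 - -22*-22)=-484, (-22*-16 - -38*0)=352, (-38*-25 - -38*-16)=342; twice the area = |3206| = 3206; area = 1603; boundary points = 1 + 2 + 2 + 16 + 9 = 30; strictly interior points = area - boundary/2 + 1 = 1589; answer 1589
Stage 2: S1 = 1589; d = 20224; 20224 = 2^8 * 79; sigma = (1 + 2 + 4 + 8 + 16 + 32 + 64 + 128 + 256) * (1 + 79) = 511 * 80 = 40880; answer 40880
Stage 3: S2 = 40880; m = -18; remainder = value at the root: 1*(-18)^4 - 2*(-18)^3 - 2*(-18)^2 - 5*(-18)^1 + 6 = (104976) + (11664) + (-648) + (90) + (6) = 116088; answer 116088
Stage 4: S3 = 116088; c = -32; cross terms: (-6*-19 - 34*-39)=1440, (34*23 - -32*-19)=174, (-32*-39 - -6*23)=1386; twice the area = |3000| = 3000; area = 1500; boundary points = 20 + 6 + 2 = 28; strictly interior points = area - boundary/2 + 1 = 1487; answer 1487

1487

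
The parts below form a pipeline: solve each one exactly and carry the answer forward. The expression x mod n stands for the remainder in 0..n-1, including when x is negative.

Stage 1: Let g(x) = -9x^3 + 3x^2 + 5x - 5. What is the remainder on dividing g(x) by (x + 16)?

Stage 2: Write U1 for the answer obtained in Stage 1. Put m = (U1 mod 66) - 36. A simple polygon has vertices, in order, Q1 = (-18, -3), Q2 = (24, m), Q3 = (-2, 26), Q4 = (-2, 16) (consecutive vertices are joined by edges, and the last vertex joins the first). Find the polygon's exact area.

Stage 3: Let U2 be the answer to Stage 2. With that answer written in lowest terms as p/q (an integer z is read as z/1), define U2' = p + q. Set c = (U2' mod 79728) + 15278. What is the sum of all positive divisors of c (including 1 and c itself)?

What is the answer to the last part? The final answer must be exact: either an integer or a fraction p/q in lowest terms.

Stage 1: remainder = value at the root: -9*(-16)^3 + 3*(-16)^2 + 5*(-16)^1 - 5 = (36864) + (768) + (-80) + (-5) = 37547; answer 37547
Stage 2: U1 = 37547; m = 23; cross terms: (-18*23 - 24*-3)=-342, (24*26 - -2*23)=670, (-2*16 - -2*26)=20, (-2*-3 - -18*16)=294; twice the area = |642| = 642; area = 321; answer 321
Stage 3: U2 = 321; threaded value p + q = 322; c = 15600; 15600 = 2^4 * 3 * 5^2 * 13; sigma = (1 + 2 + 4 + 8 + 16) * (1 + 3) * (1 + 5 + 25) * (1 + 13) = 31 * 4 * 31 * 14 = 53816; answer 53816

53816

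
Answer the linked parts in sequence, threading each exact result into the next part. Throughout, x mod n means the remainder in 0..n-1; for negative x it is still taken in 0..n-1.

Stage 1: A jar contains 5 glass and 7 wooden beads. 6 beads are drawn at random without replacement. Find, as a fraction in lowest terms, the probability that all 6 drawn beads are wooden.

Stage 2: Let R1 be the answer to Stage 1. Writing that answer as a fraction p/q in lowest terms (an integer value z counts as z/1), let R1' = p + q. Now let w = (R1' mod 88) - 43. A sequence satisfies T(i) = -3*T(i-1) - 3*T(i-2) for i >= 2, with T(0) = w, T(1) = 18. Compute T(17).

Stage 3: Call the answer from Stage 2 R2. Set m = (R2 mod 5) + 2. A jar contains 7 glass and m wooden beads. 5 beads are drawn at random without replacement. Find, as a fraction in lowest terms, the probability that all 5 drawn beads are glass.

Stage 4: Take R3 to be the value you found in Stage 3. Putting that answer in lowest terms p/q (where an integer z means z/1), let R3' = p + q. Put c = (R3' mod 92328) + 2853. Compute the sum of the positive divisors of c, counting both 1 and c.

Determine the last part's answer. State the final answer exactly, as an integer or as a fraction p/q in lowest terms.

Stage 1: total draws C(12,6) = 924; favorable C(7,6) = 7; P = 1/132; answer 1/132
Stage 2: R1 = 1/132; threaded value p + q = 133; w = 2; T(2) = -3*(18) - 3*(2) = -60; iterating: T(2)=-60, T(3)=126, T(4)=-198, T(5)=216, T(6)=-54, T(7)=-486, T(8)=1620, T(9)=-3402, T(10)=5346, T(11)=-5832, T(12)=1458, T(13)=13122, T(14)=-43740, T(15)=91854, T(16)=-144342, T(17)=157464; answer 157464
Stage 3: R2 = 157464; m = 6; total draws C(13,5) = 1287; favorable C(7,5) = 21; P = 7/429; answer 7/429
Stage 4: R3 = 7/429; threaded value p + q = 436; c = 3289; 3289 = 11 * 13 * 23; sigma = (1 + 11) * (1 + 13) * (1 + 23) = 12 * 14 * 24 = 4032; answer 4032

4032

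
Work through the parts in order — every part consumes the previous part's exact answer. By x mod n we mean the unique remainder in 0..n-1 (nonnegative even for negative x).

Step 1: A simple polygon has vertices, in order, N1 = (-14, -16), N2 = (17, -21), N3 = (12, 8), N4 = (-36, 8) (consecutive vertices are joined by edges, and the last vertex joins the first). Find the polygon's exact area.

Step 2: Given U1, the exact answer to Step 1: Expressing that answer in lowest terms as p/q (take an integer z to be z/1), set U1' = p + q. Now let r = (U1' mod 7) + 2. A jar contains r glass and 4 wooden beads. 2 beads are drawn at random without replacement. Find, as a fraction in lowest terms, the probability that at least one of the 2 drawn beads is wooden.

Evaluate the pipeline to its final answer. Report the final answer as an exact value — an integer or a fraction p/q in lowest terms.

19/33

Step 1: cross terms: (-14*-21 - 17*-16)=566, (17*8 - 12*-21)=388, (12*8 - -36*8)=384, (-36*-16 - -14*8)=688; twice the area = |2026| = 2026; area = 1013; answer 1013
Step 2: U1 = 1013; threaded value p + q = 1014; r = 8; total draws C(12,2) = 66; complement C(8,2) = 28; favorable 66 - 28 = 38; P = 19/33; answer 19/33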